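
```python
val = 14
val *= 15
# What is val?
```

Trace (tracking val):
val = 14  # -> val = 14
val *= 15  # -> val = 210

Answer: 210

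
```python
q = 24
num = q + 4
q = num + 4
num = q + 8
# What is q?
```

Trace (tracking q):
q = 24  # -> q = 24
num = q + 4  # -> num = 28
q = num + 4  # -> q = 32
num = q + 8  # -> num = 40

Answer: 32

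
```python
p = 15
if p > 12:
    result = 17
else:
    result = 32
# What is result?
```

Trace (tracking result):
p = 15  # -> p = 15
if p > 12:  # condition is True
    result = 17  # -> result = 17

Answer: 17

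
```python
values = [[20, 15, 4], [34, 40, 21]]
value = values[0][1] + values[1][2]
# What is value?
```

Answer: 36

Derivation:
Trace (tracking value):
values = [[20, 15, 4], [34, 40, 21]]  # -> values = [[20, 15, 4], [34, 40, 21]]
value = values[0][1] + values[1][2]  # -> value = 36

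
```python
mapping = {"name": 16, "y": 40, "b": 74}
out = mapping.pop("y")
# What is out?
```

Trace (tracking out):
mapping = {'name': 16, 'y': 40, 'b': 74}  # -> mapping = {'name': 16, 'y': 40, 'b': 74}
out = mapping.pop('y')  # -> out = 40

Answer: 40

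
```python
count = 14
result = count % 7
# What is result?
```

Answer: 0

Derivation:
Trace (tracking result):
count = 14  # -> count = 14
result = count % 7  # -> result = 0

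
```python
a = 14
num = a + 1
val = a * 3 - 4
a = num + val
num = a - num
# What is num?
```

Trace (tracking num):
a = 14  # -> a = 14
num = a + 1  # -> num = 15
val = a * 3 - 4  # -> val = 38
a = num + val  # -> a = 53
num = a - num  # -> num = 38

Answer: 38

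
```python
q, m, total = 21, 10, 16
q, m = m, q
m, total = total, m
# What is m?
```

Trace (tracking m):
q, m, total = (21, 10, 16)  # -> q = 21, m = 10, total = 16
q, m = (m, q)  # -> q = 10, m = 21
m, total = (total, m)  # -> m = 16, total = 21

Answer: 16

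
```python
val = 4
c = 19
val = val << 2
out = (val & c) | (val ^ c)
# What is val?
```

Trace (tracking val):
val = 4  # -> val = 4
c = 19  # -> c = 19
val = val << 2  # -> val = 16
out = val & c | val ^ c  # -> out = 19

Answer: 16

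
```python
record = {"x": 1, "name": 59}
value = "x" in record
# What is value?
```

Trace (tracking value):
record = {'x': 1, 'name': 59}  # -> record = {'x': 1, 'name': 59}
value = 'x' in record  # -> value = True

Answer: True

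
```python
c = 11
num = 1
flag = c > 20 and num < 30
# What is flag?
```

Answer: False

Derivation:
Trace (tracking flag):
c = 11  # -> c = 11
num = 1  # -> num = 1
flag = c > 20 and num < 30  # -> flag = False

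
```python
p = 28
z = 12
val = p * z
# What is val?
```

Trace (tracking val):
p = 28  # -> p = 28
z = 12  # -> z = 12
val = p * z  # -> val = 336

Answer: 336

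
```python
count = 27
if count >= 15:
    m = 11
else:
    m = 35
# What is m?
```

Answer: 11

Derivation:
Trace (tracking m):
count = 27  # -> count = 27
if count >= 15:  # condition is True
    m = 11  # -> m = 11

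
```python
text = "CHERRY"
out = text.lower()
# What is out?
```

Answer: 'cherry'

Derivation:
Trace (tracking out):
text = 'CHERRY'  # -> text = 'CHERRY'
out = text.lower()  # -> out = 'cherry'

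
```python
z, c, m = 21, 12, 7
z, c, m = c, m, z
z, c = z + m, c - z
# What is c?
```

Answer: -5

Derivation:
Trace (tracking c):
z, c, m = (21, 12, 7)  # -> z = 21, c = 12, m = 7
z, c, m = (c, m, z)  # -> z = 12, c = 7, m = 21
z, c = (z + m, c - z)  # -> z = 33, c = -5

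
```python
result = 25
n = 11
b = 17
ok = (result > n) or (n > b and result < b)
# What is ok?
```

Answer: True

Derivation:
Trace (tracking ok):
result = 25  # -> result = 25
n = 11  # -> n = 11
b = 17  # -> b = 17
ok = result > n or (n > b and result < b)  # -> ok = True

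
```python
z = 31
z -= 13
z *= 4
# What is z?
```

Answer: 72

Derivation:
Trace (tracking z):
z = 31  # -> z = 31
z -= 13  # -> z = 18
z *= 4  # -> z = 72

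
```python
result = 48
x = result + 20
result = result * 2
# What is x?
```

Answer: 68

Derivation:
Trace (tracking x):
result = 48  # -> result = 48
x = result + 20  # -> x = 68
result = result * 2  # -> result = 96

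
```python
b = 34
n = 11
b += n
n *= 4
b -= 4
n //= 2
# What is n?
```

Trace (tracking n):
b = 34  # -> b = 34
n = 11  # -> n = 11
b += n  # -> b = 45
n *= 4  # -> n = 44
b -= 4  # -> b = 41
n //= 2  # -> n = 22

Answer: 22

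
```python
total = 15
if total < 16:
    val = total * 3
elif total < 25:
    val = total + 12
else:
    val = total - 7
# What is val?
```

Trace (tracking val):
total = 15  # -> total = 15
if total < 16:  # condition is True
    val = total * 3  # -> val = 45

Answer: 45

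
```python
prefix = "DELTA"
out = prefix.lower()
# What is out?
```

Answer: 'delta'

Derivation:
Trace (tracking out):
prefix = 'DELTA'  # -> prefix = 'DELTA'
out = prefix.lower()  # -> out = 'delta'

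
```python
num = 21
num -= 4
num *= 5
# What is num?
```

Answer: 85

Derivation:
Trace (tracking num):
num = 21  # -> num = 21
num -= 4  # -> num = 17
num *= 5  # -> num = 85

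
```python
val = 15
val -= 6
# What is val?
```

Answer: 9

Derivation:
Trace (tracking val):
val = 15  # -> val = 15
val -= 6  # -> val = 9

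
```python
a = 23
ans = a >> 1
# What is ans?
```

Trace (tracking ans):
a = 23  # -> a = 23
ans = a >> 1  # -> ans = 11

Answer: 11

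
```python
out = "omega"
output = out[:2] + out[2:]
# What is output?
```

Trace (tracking output):
out = 'omega'  # -> out = 'omega'
output = out[:2] + out[2:]  # -> output = 'omega'

Answer: 'omega'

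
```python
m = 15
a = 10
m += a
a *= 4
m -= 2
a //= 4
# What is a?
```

Answer: 10

Derivation:
Trace (tracking a):
m = 15  # -> m = 15
a = 10  # -> a = 10
m += a  # -> m = 25
a *= 4  # -> a = 40
m -= 2  # -> m = 23
a //= 4  # -> a = 10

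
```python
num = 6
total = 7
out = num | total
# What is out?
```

Trace (tracking out):
num = 6  # -> num = 6
total = 7  # -> total = 7
out = num | total  # -> out = 7

Answer: 7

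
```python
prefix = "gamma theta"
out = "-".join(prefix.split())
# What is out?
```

Answer: 'gamma-theta'

Derivation:
Trace (tracking out):
prefix = 'gamma theta'  # -> prefix = 'gamma theta'
out = '-'.join(prefix.split())  # -> out = 'gamma-theta'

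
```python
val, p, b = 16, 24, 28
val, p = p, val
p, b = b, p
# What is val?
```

Trace (tracking val):
val, p, b = (16, 24, 28)  # -> val = 16, p = 24, b = 28
val, p = (p, val)  # -> val = 24, p = 16
p, b = (b, p)  # -> p = 28, b = 16

Answer: 24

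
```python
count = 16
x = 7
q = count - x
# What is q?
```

Answer: 9

Derivation:
Trace (tracking q):
count = 16  # -> count = 16
x = 7  # -> x = 7
q = count - x  # -> q = 9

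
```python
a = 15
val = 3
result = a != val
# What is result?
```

Trace (tracking result):
a = 15  # -> a = 15
val = 3  # -> val = 3
result = a != val  # -> result = True

Answer: True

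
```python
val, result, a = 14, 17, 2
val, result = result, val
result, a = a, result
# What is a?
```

Trace (tracking a):
val, result, a = (14, 17, 2)  # -> val = 14, result = 17, a = 2
val, result = (result, val)  # -> val = 17, result = 14
result, a = (a, result)  # -> result = 2, a = 14

Answer: 14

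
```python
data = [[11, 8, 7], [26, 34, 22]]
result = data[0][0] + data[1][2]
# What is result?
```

Answer: 33

Derivation:
Trace (tracking result):
data = [[11, 8, 7], [26, 34, 22]]  # -> data = [[11, 8, 7], [26, 34, 22]]
result = data[0][0] + data[1][2]  # -> result = 33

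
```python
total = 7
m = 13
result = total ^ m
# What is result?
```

Trace (tracking result):
total = 7  # -> total = 7
m = 13  # -> m = 13
result = total ^ m  # -> result = 10

Answer: 10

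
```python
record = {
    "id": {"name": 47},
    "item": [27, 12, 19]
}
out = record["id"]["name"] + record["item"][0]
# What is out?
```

Trace (tracking out):
record = {'id': {'name': 47}, 'item': [27, 12, 19]}  # -> record = {'id': {'name': 47}, 'item': [27, 12, 19]}
out = record['id']['name'] + record['item'][0]  # -> out = 74

Answer: 74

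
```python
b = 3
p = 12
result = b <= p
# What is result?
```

Trace (tracking result):
b = 3  # -> b = 3
p = 12  # -> p = 12
result = b <= p  # -> result = True

Answer: True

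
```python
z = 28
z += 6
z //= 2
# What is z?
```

Answer: 17

Derivation:
Trace (tracking z):
z = 28  # -> z = 28
z += 6  # -> z = 34
z //= 2  # -> z = 17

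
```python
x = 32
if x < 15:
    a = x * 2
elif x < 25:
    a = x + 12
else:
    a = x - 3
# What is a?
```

Answer: 29

Derivation:
Trace (tracking a):
x = 32  # -> x = 32
if x < 15:  # condition is False
elif x < 25:  # condition is False
else:
    a = x - 3  # -> a = 29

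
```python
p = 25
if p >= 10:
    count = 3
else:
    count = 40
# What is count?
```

Answer: 3

Derivation:
Trace (tracking count):
p = 25  # -> p = 25
if p >= 10:  # condition is True
    count = 3  # -> count = 3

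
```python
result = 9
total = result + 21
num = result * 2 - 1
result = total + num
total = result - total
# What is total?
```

Answer: 17

Derivation:
Trace (tracking total):
result = 9  # -> result = 9
total = result + 21  # -> total = 30
num = result * 2 - 1  # -> num = 17
result = total + num  # -> result = 47
total = result - total  # -> total = 17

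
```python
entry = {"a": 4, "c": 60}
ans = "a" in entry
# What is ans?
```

Answer: True

Derivation:
Trace (tracking ans):
entry = {'a': 4, 'c': 60}  # -> entry = {'a': 4, 'c': 60}
ans = 'a' in entry  # -> ans = True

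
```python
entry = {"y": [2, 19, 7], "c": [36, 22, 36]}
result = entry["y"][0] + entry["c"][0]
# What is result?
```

Answer: 38

Derivation:
Trace (tracking result):
entry = {'y': [2, 19, 7], 'c': [36, 22, 36]}  # -> entry = {'y': [2, 19, 7], 'c': [36, 22, 36]}
result = entry['y'][0] + entry['c'][0]  # -> result = 38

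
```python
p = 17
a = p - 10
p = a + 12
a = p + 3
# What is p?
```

Answer: 19

Derivation:
Trace (tracking p):
p = 17  # -> p = 17
a = p - 10  # -> a = 7
p = a + 12  # -> p = 19
a = p + 3  # -> a = 22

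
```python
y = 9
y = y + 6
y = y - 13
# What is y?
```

Answer: 2

Derivation:
Trace (tracking y):
y = 9  # -> y = 9
y = y + 6  # -> y = 15
y = y - 13  # -> y = 2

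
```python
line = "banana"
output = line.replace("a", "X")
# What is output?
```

Answer: 'bXnXnX'

Derivation:
Trace (tracking output):
line = 'banana'  # -> line = 'banana'
output = line.replace('a', 'X')  # -> output = 'bXnXnX'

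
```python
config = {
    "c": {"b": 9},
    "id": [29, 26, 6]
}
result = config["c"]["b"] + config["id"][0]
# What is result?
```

Trace (tracking result):
config = {'c': {'b': 9}, 'id': [29, 26, 6]}  # -> config = {'c': {'b': 9}, 'id': [29, 26, 6]}
result = config['c']['b'] + config['id'][0]  # -> result = 38

Answer: 38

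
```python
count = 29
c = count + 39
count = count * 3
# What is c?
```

Answer: 68

Derivation:
Trace (tracking c):
count = 29  # -> count = 29
c = count + 39  # -> c = 68
count = count * 3  # -> count = 87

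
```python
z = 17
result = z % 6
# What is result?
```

Answer: 5

Derivation:
Trace (tracking result):
z = 17  # -> z = 17
result = z % 6  # -> result = 5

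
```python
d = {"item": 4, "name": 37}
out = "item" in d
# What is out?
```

Trace (tracking out):
d = {'item': 4, 'name': 37}  # -> d = {'item': 4, 'name': 37}
out = 'item' in d  # -> out = True

Answer: True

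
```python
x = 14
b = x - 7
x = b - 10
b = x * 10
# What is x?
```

Answer: -3

Derivation:
Trace (tracking x):
x = 14  # -> x = 14
b = x - 7  # -> b = 7
x = b - 10  # -> x = -3
b = x * 10  # -> b = -30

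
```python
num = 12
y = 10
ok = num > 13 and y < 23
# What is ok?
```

Answer: False

Derivation:
Trace (tracking ok):
num = 12  # -> num = 12
y = 10  # -> y = 10
ok = num > 13 and y < 23  # -> ok = False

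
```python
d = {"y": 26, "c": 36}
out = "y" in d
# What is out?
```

Answer: True

Derivation:
Trace (tracking out):
d = {'y': 26, 'c': 36}  # -> d = {'y': 26, 'c': 36}
out = 'y' in d  # -> out = True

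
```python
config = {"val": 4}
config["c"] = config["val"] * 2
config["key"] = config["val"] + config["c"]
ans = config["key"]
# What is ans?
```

Trace (tracking ans):
config = {'val': 4}  # -> config = {'val': 4}
config['c'] = config['val'] * 2  # -> config = {'val': 4, 'c': 8}
config['key'] = config['val'] + config['c']  # -> config = {'val': 4, 'c': 8, 'key': 12}
ans = config['key']  # -> ans = 12

Answer: 12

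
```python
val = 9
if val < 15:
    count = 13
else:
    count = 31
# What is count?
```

Trace (tracking count):
val = 9  # -> val = 9
if val < 15:  # condition is True
    count = 13  # -> count = 13

Answer: 13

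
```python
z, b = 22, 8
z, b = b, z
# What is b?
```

Answer: 22

Derivation:
Trace (tracking b):
z, b = (22, 8)  # -> z = 22, b = 8
z, b = (b, z)  # -> z = 8, b = 22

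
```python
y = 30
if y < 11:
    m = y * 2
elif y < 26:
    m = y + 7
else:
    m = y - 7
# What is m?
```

Answer: 23

Derivation:
Trace (tracking m):
y = 30  # -> y = 30
if y < 11:  # condition is False
elif y < 26:  # condition is False
else:
    m = y - 7  # -> m = 23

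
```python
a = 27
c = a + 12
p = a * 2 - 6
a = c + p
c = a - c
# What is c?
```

Answer: 48

Derivation:
Trace (tracking c):
a = 27  # -> a = 27
c = a + 12  # -> c = 39
p = a * 2 - 6  # -> p = 48
a = c + p  # -> a = 87
c = a - c  # -> c = 48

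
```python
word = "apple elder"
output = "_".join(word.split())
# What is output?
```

Trace (tracking output):
word = 'apple elder'  # -> word = 'apple elder'
output = '_'.join(word.split())  # -> output = 'apple_elder'

Answer: 'apple_elder'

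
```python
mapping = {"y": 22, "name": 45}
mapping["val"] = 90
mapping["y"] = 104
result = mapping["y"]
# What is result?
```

Trace (tracking result):
mapping = {'y': 22, 'name': 45}  # -> mapping = {'y': 22, 'name': 45}
mapping['val'] = 90  # -> mapping = {'y': 22, 'name': 45, 'val': 90}
mapping['y'] = 104  # -> mapping = {'y': 104, 'name': 45, 'val': 90}
result = mapping['y']  # -> result = 104

Answer: 104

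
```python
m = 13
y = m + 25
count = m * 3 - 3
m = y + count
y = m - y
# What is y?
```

Answer: 36

Derivation:
Trace (tracking y):
m = 13  # -> m = 13
y = m + 25  # -> y = 38
count = m * 3 - 3  # -> count = 36
m = y + count  # -> m = 74
y = m - y  # -> y = 36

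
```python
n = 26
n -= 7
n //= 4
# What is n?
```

Answer: 4

Derivation:
Trace (tracking n):
n = 26  # -> n = 26
n -= 7  # -> n = 19
n //= 4  # -> n = 4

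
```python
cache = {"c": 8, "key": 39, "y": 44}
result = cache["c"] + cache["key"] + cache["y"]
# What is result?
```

Trace (tracking result):
cache = {'c': 8, 'key': 39, 'y': 44}  # -> cache = {'c': 8, 'key': 39, 'y': 44}
result = cache['c'] + cache['key'] + cache['y']  # -> result = 91

Answer: 91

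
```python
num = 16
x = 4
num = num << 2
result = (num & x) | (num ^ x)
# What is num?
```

Trace (tracking num):
num = 16  # -> num = 16
x = 4  # -> x = 4
num = num << 2  # -> num = 64
result = num & x | num ^ x  # -> result = 68

Answer: 64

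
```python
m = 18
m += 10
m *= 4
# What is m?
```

Answer: 112

Derivation:
Trace (tracking m):
m = 18  # -> m = 18
m += 10  # -> m = 28
m *= 4  # -> m = 112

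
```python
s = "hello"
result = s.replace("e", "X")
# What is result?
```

Trace (tracking result):
s = 'hello'  # -> s = 'hello'
result = s.replace('e', 'X')  # -> result = 'hXllo'

Answer: 'hXllo'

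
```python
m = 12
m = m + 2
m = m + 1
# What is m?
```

Answer: 15

Derivation:
Trace (tracking m):
m = 12  # -> m = 12
m = m + 2  # -> m = 14
m = m + 1  # -> m = 15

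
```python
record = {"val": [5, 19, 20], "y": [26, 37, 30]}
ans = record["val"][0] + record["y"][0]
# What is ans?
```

Trace (tracking ans):
record = {'val': [5, 19, 20], 'y': [26, 37, 30]}  # -> record = {'val': [5, 19, 20], 'y': [26, 37, 30]}
ans = record['val'][0] + record['y'][0]  # -> ans = 31

Answer: 31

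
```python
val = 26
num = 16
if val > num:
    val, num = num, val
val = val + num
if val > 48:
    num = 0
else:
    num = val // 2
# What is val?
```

Answer: 42

Derivation:
Trace (tracking val):
val = 26  # -> val = 26
num = 16  # -> num = 16
if val > num:  # condition is True
    val, num = (num, val)  # -> val = 16, num = 26
val = val + num  # -> val = 42
if val > 48:  # condition is False
else:
    num = val // 2  # -> num = 21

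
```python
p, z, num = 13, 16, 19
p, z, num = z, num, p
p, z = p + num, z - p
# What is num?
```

Trace (tracking num):
p, z, num = (13, 16, 19)  # -> p = 13, z = 16, num = 19
p, z, num = (z, num, p)  # -> p = 16, z = 19, num = 13
p, z = (p + num, z - p)  # -> p = 29, z = 3

Answer: 13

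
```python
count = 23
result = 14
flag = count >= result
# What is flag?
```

Answer: True

Derivation:
Trace (tracking flag):
count = 23  # -> count = 23
result = 14  # -> result = 14
flag = count >= result  # -> flag = True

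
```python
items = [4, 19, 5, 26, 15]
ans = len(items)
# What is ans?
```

Trace (tracking ans):
items = [4, 19, 5, 26, 15]  # -> items = [4, 19, 5, 26, 15]
ans = len(items)  # -> ans = 5

Answer: 5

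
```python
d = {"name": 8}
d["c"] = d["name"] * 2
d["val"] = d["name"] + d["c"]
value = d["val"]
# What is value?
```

Answer: 24

Derivation:
Trace (tracking value):
d = {'name': 8}  # -> d = {'name': 8}
d['c'] = d['name'] * 2  # -> d = {'name': 8, 'c': 16}
d['val'] = d['name'] + d['c']  # -> d = {'name': 8, 'c': 16, 'val': 24}
value = d['val']  # -> value = 24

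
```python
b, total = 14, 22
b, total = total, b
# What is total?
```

Trace (tracking total):
b, total = (14, 22)  # -> b = 14, total = 22
b, total = (total, b)  # -> b = 22, total = 14

Answer: 14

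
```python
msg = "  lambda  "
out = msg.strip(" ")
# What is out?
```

Trace (tracking out):
msg = '  lambda  '  # -> msg = '  lambda  '
out = msg.strip(' ')  # -> out = 'lambda'

Answer: 'lambda'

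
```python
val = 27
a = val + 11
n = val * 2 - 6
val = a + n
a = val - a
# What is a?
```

Answer: 48

Derivation:
Trace (tracking a):
val = 27  # -> val = 27
a = val + 11  # -> a = 38
n = val * 2 - 6  # -> n = 48
val = a + n  # -> val = 86
a = val - a  # -> a = 48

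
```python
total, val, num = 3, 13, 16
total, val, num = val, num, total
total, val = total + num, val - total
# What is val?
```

Trace (tracking val):
total, val, num = (3, 13, 16)  # -> total = 3, val = 13, num = 16
total, val, num = (val, num, total)  # -> total = 13, val = 16, num = 3
total, val = (total + num, val - total)  # -> total = 16, val = 3

Answer: 3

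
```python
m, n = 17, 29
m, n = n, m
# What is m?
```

Answer: 29

Derivation:
Trace (tracking m):
m, n = (17, 29)  # -> m = 17, n = 29
m, n = (n, m)  # -> m = 29, n = 17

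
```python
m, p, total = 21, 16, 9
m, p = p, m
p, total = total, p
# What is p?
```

Answer: 9

Derivation:
Trace (tracking p):
m, p, total = (21, 16, 9)  # -> m = 21, p = 16, total = 9
m, p = (p, m)  # -> m = 16, p = 21
p, total = (total, p)  # -> p = 9, total = 21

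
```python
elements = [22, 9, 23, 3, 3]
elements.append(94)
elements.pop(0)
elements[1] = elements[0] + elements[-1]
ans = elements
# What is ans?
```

Answer: [9, 103, 3, 3, 94]

Derivation:
Trace (tracking ans):
elements = [22, 9, 23, 3, 3]  # -> elements = [22, 9, 23, 3, 3]
elements.append(94)  # -> elements = [22, 9, 23, 3, 3, 94]
elements.pop(0)  # -> elements = [9, 23, 3, 3, 94]
elements[1] = elements[0] + elements[-1]  # -> elements = [9, 103, 3, 3, 94]
ans = elements  # -> ans = [9, 103, 3, 3, 94]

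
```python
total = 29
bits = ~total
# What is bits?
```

Answer: -30

Derivation:
Trace (tracking bits):
total = 29  # -> total = 29
bits = ~total  # -> bits = -30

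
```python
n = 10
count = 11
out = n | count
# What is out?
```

Trace (tracking out):
n = 10  # -> n = 10
count = 11  # -> count = 11
out = n | count  # -> out = 11

Answer: 11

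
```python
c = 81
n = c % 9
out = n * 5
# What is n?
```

Answer: 0

Derivation:
Trace (tracking n):
c = 81  # -> c = 81
n = c % 9  # -> n = 0
out = n * 5  # -> out = 0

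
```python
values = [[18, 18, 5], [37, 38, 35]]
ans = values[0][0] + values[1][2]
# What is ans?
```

Answer: 53

Derivation:
Trace (tracking ans):
values = [[18, 18, 5], [37, 38, 35]]  # -> values = [[18, 18, 5], [37, 38, 35]]
ans = values[0][0] + values[1][2]  # -> ans = 53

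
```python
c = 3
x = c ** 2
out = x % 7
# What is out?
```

Trace (tracking out):
c = 3  # -> c = 3
x = c ** 2  # -> x = 9
out = x % 7  # -> out = 2

Answer: 2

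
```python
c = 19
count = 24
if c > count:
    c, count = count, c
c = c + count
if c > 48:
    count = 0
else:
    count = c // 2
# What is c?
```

Trace (tracking c):
c = 19  # -> c = 19
count = 24  # -> count = 24
if c > count:  # condition is False
c = c + count  # -> c = 43
if c > 48:  # condition is False
else:
    count = c // 2  # -> count = 21

Answer: 43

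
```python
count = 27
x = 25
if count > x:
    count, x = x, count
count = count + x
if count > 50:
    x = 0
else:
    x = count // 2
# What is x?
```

Trace (tracking x):
count = 27  # -> count = 27
x = 25  # -> x = 25
if count > x:  # condition is True
    count, x = (x, count)  # -> count = 25, x = 27
count = count + x  # -> count = 52
if count > 50:  # condition is True
    x = 0  # -> x = 0

Answer: 0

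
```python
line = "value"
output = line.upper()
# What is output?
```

Answer: 'VALUE'

Derivation:
Trace (tracking output):
line = 'value'  # -> line = 'value'
output = line.upper()  # -> output = 'VALUE'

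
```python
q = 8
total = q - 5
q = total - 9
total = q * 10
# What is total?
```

Trace (tracking total):
q = 8  # -> q = 8
total = q - 5  # -> total = 3
q = total - 9  # -> q = -6
total = q * 10  # -> total = -60

Answer: -60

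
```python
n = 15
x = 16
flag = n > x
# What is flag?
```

Trace (tracking flag):
n = 15  # -> n = 15
x = 16  # -> x = 16
flag = n > x  # -> flag = False

Answer: False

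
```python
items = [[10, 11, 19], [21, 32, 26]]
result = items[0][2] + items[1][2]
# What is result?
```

Trace (tracking result):
items = [[10, 11, 19], [21, 32, 26]]  # -> items = [[10, 11, 19], [21, 32, 26]]
result = items[0][2] + items[1][2]  # -> result = 45

Answer: 45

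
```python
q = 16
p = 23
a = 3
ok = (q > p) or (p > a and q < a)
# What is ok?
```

Trace (tracking ok):
q = 16  # -> q = 16
p = 23  # -> p = 23
a = 3  # -> a = 3
ok = q > p or (p > a and q < a)  # -> ok = False

Answer: False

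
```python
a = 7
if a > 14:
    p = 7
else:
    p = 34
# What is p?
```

Answer: 34

Derivation:
Trace (tracking p):
a = 7  # -> a = 7
if a > 14:  # condition is False
else:
    p = 34  # -> p = 34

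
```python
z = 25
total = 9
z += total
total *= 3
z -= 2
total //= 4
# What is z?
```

Trace (tracking z):
z = 25  # -> z = 25
total = 9  # -> total = 9
z += total  # -> z = 34
total *= 3  # -> total = 27
z -= 2  # -> z = 32
total //= 4  # -> total = 6

Answer: 32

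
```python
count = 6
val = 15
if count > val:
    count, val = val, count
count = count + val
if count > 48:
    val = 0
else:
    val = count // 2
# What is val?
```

Trace (tracking val):
count = 6  # -> count = 6
val = 15  # -> val = 15
if count > val:  # condition is False
count = count + val  # -> count = 21
if count > 48:  # condition is False
else:
    val = count // 2  # -> val = 10

Answer: 10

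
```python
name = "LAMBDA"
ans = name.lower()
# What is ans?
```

Answer: 'lambda'

Derivation:
Trace (tracking ans):
name = 'LAMBDA'  # -> name = 'LAMBDA'
ans = name.lower()  # -> ans = 'lambda'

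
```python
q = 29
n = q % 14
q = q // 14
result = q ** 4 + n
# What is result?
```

Trace (tracking result):
q = 29  # -> q = 29
n = q % 14  # -> n = 1
q = q // 14  # -> q = 2
result = q ** 4 + n  # -> result = 17

Answer: 17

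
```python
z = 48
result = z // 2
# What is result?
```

Trace (tracking result):
z = 48  # -> z = 48
result = z // 2  # -> result = 24

Answer: 24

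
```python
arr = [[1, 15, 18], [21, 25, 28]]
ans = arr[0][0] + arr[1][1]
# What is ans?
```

Trace (tracking ans):
arr = [[1, 15, 18], [21, 25, 28]]  # -> arr = [[1, 15, 18], [21, 25, 28]]
ans = arr[0][0] + arr[1][1]  # -> ans = 26

Answer: 26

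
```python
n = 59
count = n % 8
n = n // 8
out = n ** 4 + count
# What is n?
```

Trace (tracking n):
n = 59  # -> n = 59
count = n % 8  # -> count = 3
n = n // 8  # -> n = 7
out = n ** 4 + count  # -> out = 2404

Answer: 7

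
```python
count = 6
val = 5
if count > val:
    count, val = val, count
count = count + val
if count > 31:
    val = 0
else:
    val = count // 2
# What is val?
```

Answer: 5

Derivation:
Trace (tracking val):
count = 6  # -> count = 6
val = 5  # -> val = 5
if count > val:  # condition is True
    count, val = (val, count)  # -> count = 5, val = 6
count = count + val  # -> count = 11
if count > 31:  # condition is False
else:
    val = count // 2  # -> val = 5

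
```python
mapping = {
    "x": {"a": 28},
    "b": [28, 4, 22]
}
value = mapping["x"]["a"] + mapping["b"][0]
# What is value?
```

Trace (tracking value):
mapping = {'x': {'a': 28}, 'b': [28, 4, 22]}  # -> mapping = {'x': {'a': 28}, 'b': [28, 4, 22]}
value = mapping['x']['a'] + mapping['b'][0]  # -> value = 56

Answer: 56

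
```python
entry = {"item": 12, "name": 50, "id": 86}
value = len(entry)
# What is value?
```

Answer: 3

Derivation:
Trace (tracking value):
entry = {'item': 12, 'name': 50, 'id': 86}  # -> entry = {'item': 12, 'name': 50, 'id': 86}
value = len(entry)  # -> value = 3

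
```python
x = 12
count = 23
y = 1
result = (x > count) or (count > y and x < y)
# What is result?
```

Answer: False

Derivation:
Trace (tracking result):
x = 12  # -> x = 12
count = 23  # -> count = 23
y = 1  # -> y = 1
result = x > count or (count > y and x < y)  # -> result = False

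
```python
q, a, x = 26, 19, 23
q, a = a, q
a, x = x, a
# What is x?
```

Trace (tracking x):
q, a, x = (26, 19, 23)  # -> q = 26, a = 19, x = 23
q, a = (a, q)  # -> q = 19, a = 26
a, x = (x, a)  # -> a = 23, x = 26

Answer: 26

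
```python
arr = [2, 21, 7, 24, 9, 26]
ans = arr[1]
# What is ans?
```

Answer: 21

Derivation:
Trace (tracking ans):
arr = [2, 21, 7, 24, 9, 26]  # -> arr = [2, 21, 7, 24, 9, 26]
ans = arr[1]  # -> ans = 21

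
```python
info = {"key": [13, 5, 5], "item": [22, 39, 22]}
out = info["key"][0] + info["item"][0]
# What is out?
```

Trace (tracking out):
info = {'key': [13, 5, 5], 'item': [22, 39, 22]}  # -> info = {'key': [13, 5, 5], 'item': [22, 39, 22]}
out = info['key'][0] + info['item'][0]  # -> out = 35

Answer: 35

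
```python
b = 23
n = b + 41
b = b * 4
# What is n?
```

Answer: 64

Derivation:
Trace (tracking n):
b = 23  # -> b = 23
n = b + 41  # -> n = 64
b = b * 4  # -> b = 92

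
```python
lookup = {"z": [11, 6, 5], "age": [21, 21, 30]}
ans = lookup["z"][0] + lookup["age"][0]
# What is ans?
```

Answer: 32

Derivation:
Trace (tracking ans):
lookup = {'z': [11, 6, 5], 'age': [21, 21, 30]}  # -> lookup = {'z': [11, 6, 5], 'age': [21, 21, 30]}
ans = lookup['z'][0] + lookup['age'][0]  # -> ans = 32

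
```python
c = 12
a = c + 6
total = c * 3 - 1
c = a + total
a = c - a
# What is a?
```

Trace (tracking a):
c = 12  # -> c = 12
a = c + 6  # -> a = 18
total = c * 3 - 1  # -> total = 35
c = a + total  # -> c = 53
a = c - a  # -> a = 35

Answer: 35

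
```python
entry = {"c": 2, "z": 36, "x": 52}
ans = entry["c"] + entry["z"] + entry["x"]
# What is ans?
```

Trace (tracking ans):
entry = {'c': 2, 'z': 36, 'x': 52}  # -> entry = {'c': 2, 'z': 36, 'x': 52}
ans = entry['c'] + entry['z'] + entry['x']  # -> ans = 90

Answer: 90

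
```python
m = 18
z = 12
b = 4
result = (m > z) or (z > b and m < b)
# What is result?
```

Answer: True

Derivation:
Trace (tracking result):
m = 18  # -> m = 18
z = 12  # -> z = 12
b = 4  # -> b = 4
result = m > z or (z > b and m < b)  # -> result = True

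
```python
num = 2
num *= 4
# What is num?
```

Answer: 8

Derivation:
Trace (tracking num):
num = 2  # -> num = 2
num *= 4  # -> num = 8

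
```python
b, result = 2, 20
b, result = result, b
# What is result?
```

Trace (tracking result):
b, result = (2, 20)  # -> b = 2, result = 20
b, result = (result, b)  # -> b = 20, result = 2

Answer: 2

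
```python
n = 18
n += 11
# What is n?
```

Trace (tracking n):
n = 18  # -> n = 18
n += 11  # -> n = 29

Answer: 29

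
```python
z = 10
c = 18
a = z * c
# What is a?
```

Answer: 180

Derivation:
Trace (tracking a):
z = 10  # -> z = 10
c = 18  # -> c = 18
a = z * c  # -> a = 180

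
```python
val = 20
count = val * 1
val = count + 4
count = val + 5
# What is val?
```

Trace (tracking val):
val = 20  # -> val = 20
count = val * 1  # -> count = 20
val = count + 4  # -> val = 24
count = val + 5  # -> count = 29

Answer: 24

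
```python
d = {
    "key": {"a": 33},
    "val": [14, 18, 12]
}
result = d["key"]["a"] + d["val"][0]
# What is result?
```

Trace (tracking result):
d = {'key': {'a': 33}, 'val': [14, 18, 12]}  # -> d = {'key': {'a': 33}, 'val': [14, 18, 12]}
result = d['key']['a'] + d['val'][0]  # -> result = 47

Answer: 47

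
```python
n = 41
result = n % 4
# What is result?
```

Trace (tracking result):
n = 41  # -> n = 41
result = n % 4  # -> result = 1

Answer: 1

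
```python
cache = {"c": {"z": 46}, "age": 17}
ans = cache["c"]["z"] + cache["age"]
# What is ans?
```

Answer: 63

Derivation:
Trace (tracking ans):
cache = {'c': {'z': 46}, 'age': 17}  # -> cache = {'c': {'z': 46}, 'age': 17}
ans = cache['c']['z'] + cache['age']  # -> ans = 63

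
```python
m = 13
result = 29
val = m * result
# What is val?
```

Answer: 377

Derivation:
Trace (tracking val):
m = 13  # -> m = 13
result = 29  # -> result = 29
val = m * result  # -> val = 377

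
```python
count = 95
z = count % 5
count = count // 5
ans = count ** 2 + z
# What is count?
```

Answer: 19

Derivation:
Trace (tracking count):
count = 95  # -> count = 95
z = count % 5  # -> z = 0
count = count // 5  # -> count = 19
ans = count ** 2 + z  # -> ans = 361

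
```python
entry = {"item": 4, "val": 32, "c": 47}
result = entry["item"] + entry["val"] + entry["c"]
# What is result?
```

Answer: 83

Derivation:
Trace (tracking result):
entry = {'item': 4, 'val': 32, 'c': 47}  # -> entry = {'item': 4, 'val': 32, 'c': 47}
result = entry['item'] + entry['val'] + entry['c']  # -> result = 83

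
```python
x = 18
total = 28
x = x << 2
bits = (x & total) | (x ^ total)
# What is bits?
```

Trace (tracking bits):
x = 18  # -> x = 18
total = 28  # -> total = 28
x = x << 2  # -> x = 72
bits = x & total | x ^ total  # -> bits = 92

Answer: 92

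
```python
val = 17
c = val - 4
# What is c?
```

Trace (tracking c):
val = 17  # -> val = 17
c = val - 4  # -> c = 13

Answer: 13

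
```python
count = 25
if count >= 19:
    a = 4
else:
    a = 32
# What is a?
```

Trace (tracking a):
count = 25  # -> count = 25
if count >= 19:  # condition is True
    a = 4  # -> a = 4

Answer: 4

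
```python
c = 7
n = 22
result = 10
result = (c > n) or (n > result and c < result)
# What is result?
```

Trace (tracking result):
c = 7  # -> c = 7
n = 22  # -> n = 22
result = 10  # -> result = 10
result = c > n or (n > result and c < result)  # -> result = True

Answer: True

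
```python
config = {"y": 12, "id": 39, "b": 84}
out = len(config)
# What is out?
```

Trace (tracking out):
config = {'y': 12, 'id': 39, 'b': 84}  # -> config = {'y': 12, 'id': 39, 'b': 84}
out = len(config)  # -> out = 3

Answer: 3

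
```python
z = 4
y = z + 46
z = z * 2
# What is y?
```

Answer: 50

Derivation:
Trace (tracking y):
z = 4  # -> z = 4
y = z + 46  # -> y = 50
z = z * 2  # -> z = 8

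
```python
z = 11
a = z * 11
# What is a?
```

Answer: 121

Derivation:
Trace (tracking a):
z = 11  # -> z = 11
a = z * 11  # -> a = 121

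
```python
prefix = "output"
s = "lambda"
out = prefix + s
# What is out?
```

Trace (tracking out):
prefix = 'output'  # -> prefix = 'output'
s = 'lambda'  # -> s = 'lambda'
out = prefix + s  # -> out = 'outputlambda'

Answer: 'outputlambda'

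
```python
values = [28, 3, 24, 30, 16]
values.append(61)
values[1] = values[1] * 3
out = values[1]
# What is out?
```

Answer: 9

Derivation:
Trace (tracking out):
values = [28, 3, 24, 30, 16]  # -> values = [28, 3, 24, 30, 16]
values.append(61)  # -> values = [28, 3, 24, 30, 16, 61]
values[1] = values[1] * 3  # -> values = [28, 9, 24, 30, 16, 61]
out = values[1]  # -> out = 9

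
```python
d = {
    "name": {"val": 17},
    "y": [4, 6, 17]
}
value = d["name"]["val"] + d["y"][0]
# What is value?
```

Answer: 21

Derivation:
Trace (tracking value):
d = {'name': {'val': 17}, 'y': [4, 6, 17]}  # -> d = {'name': {'val': 17}, 'y': [4, 6, 17]}
value = d['name']['val'] + d['y'][0]  # -> value = 21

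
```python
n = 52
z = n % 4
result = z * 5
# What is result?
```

Trace (tracking result):
n = 52  # -> n = 52
z = n % 4  # -> z = 0
result = z * 5  # -> result = 0

Answer: 0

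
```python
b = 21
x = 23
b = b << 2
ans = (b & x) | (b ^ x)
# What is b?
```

Trace (tracking b):
b = 21  # -> b = 21
x = 23  # -> x = 23
b = b << 2  # -> b = 84
ans = b & x | b ^ x  # -> ans = 87

Answer: 84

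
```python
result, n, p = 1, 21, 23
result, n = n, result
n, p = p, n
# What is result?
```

Answer: 21

Derivation:
Trace (tracking result):
result, n, p = (1, 21, 23)  # -> result = 1, n = 21, p = 23
result, n = (n, result)  # -> result = 21, n = 1
n, p = (p, n)  # -> n = 23, p = 1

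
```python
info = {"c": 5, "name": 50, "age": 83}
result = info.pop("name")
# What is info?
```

Trace (tracking info):
info = {'c': 5, 'name': 50, 'age': 83}  # -> info = {'c': 5, 'name': 50, 'age': 83}
result = info.pop('name')  # -> result = 50

Answer: {'c': 5, 'age': 83}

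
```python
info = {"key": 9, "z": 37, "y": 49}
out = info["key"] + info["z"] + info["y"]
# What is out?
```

Answer: 95

Derivation:
Trace (tracking out):
info = {'key': 9, 'z': 37, 'y': 49}  # -> info = {'key': 9, 'z': 37, 'y': 49}
out = info['key'] + info['z'] + info['y']  # -> out = 95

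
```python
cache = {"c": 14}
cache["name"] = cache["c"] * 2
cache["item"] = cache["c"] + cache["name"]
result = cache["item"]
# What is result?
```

Answer: 42

Derivation:
Trace (tracking result):
cache = {'c': 14}  # -> cache = {'c': 14}
cache['name'] = cache['c'] * 2  # -> cache = {'c': 14, 'name': 28}
cache['item'] = cache['c'] + cache['name']  # -> cache = {'c': 14, 'name': 28, 'item': 42}
result = cache['item']  # -> result = 42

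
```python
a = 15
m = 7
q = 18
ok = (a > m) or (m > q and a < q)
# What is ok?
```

Answer: True

Derivation:
Trace (tracking ok):
a = 15  # -> a = 15
m = 7  # -> m = 7
q = 18  # -> q = 18
ok = a > m or (m > q and a < q)  # -> ok = True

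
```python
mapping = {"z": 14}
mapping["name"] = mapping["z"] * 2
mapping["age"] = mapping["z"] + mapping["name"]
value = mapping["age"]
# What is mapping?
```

Trace (tracking mapping):
mapping = {'z': 14}  # -> mapping = {'z': 14}
mapping['name'] = mapping['z'] * 2  # -> mapping = {'z': 14, 'name': 28}
mapping['age'] = mapping['z'] + mapping['name']  # -> mapping = {'z': 14, 'name': 28, 'age': 42}
value = mapping['age']  # -> value = 42

Answer: {'z': 14, 'name': 28, 'age': 42}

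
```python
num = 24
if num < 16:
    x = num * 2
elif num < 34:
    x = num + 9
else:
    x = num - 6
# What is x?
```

Answer: 33

Derivation:
Trace (tracking x):
num = 24  # -> num = 24
if num < 16:  # condition is False
elif num < 34:  # condition is True
    x = num + 9  # -> x = 33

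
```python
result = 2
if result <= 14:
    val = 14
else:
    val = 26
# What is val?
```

Trace (tracking val):
result = 2  # -> result = 2
if result <= 14:  # condition is True
    val = 14  # -> val = 14

Answer: 14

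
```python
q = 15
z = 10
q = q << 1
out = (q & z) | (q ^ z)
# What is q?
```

Answer: 30

Derivation:
Trace (tracking q):
q = 15  # -> q = 15
z = 10  # -> z = 10
q = q << 1  # -> q = 30
out = q & z | q ^ z  # -> out = 30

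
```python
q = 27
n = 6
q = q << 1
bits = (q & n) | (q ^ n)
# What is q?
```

Answer: 54

Derivation:
Trace (tracking q):
q = 27  # -> q = 27
n = 6  # -> n = 6
q = q << 1  # -> q = 54
bits = q & n | q ^ n  # -> bits = 54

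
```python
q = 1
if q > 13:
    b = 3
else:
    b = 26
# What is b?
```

Answer: 26

Derivation:
Trace (tracking b):
q = 1  # -> q = 1
if q > 13:  # condition is False
else:
    b = 26  # -> b = 26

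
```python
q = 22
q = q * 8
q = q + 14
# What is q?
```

Trace (tracking q):
q = 22  # -> q = 22
q = q * 8  # -> q = 176
q = q + 14  # -> q = 190

Answer: 190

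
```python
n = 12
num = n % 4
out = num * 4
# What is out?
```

Trace (tracking out):
n = 12  # -> n = 12
num = n % 4  # -> num = 0
out = num * 4  # -> out = 0

Answer: 0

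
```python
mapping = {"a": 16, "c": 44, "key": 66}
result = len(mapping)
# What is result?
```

Trace (tracking result):
mapping = {'a': 16, 'c': 44, 'key': 66}  # -> mapping = {'a': 16, 'c': 44, 'key': 66}
result = len(mapping)  # -> result = 3

Answer: 3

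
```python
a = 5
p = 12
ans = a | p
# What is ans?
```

Trace (tracking ans):
a = 5  # -> a = 5
p = 12  # -> p = 12
ans = a | p  # -> ans = 13

Answer: 13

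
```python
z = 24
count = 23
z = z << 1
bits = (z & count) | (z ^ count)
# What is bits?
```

Answer: 55

Derivation:
Trace (tracking bits):
z = 24  # -> z = 24
count = 23  # -> count = 23
z = z << 1  # -> z = 48
bits = z & count | z ^ count  # -> bits = 55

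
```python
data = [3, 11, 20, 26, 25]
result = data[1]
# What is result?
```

Answer: 11

Derivation:
Trace (tracking result):
data = [3, 11, 20, 26, 25]  # -> data = [3, 11, 20, 26, 25]
result = data[1]  # -> result = 11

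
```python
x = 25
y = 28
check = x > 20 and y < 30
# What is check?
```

Trace (tracking check):
x = 25  # -> x = 25
y = 28  # -> y = 28
check = x > 20 and y < 30  # -> check = True

Answer: True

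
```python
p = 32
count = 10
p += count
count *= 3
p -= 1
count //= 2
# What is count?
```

Trace (tracking count):
p = 32  # -> p = 32
count = 10  # -> count = 10
p += count  # -> p = 42
count *= 3  # -> count = 30
p -= 1  # -> p = 41
count //= 2  # -> count = 15

Answer: 15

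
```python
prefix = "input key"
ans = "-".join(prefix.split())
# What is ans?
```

Trace (tracking ans):
prefix = 'input key'  # -> prefix = 'input key'
ans = '-'.join(prefix.split())  # -> ans = 'input-key'

Answer: 'input-key'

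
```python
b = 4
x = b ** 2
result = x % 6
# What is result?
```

Trace (tracking result):
b = 4  # -> b = 4
x = b ** 2  # -> x = 16
result = x % 6  # -> result = 4

Answer: 4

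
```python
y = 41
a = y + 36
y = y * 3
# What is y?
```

Trace (tracking y):
y = 41  # -> y = 41
a = y + 36  # -> a = 77
y = y * 3  # -> y = 123

Answer: 123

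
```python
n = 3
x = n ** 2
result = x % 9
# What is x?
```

Trace (tracking x):
n = 3  # -> n = 3
x = n ** 2  # -> x = 9
result = x % 9  # -> result = 0

Answer: 9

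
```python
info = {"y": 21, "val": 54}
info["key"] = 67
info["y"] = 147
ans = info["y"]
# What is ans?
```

Trace (tracking ans):
info = {'y': 21, 'val': 54}  # -> info = {'y': 21, 'val': 54}
info['key'] = 67  # -> info = {'y': 21, 'val': 54, 'key': 67}
info['y'] = 147  # -> info = {'y': 147, 'val': 54, 'key': 67}
ans = info['y']  # -> ans = 147

Answer: 147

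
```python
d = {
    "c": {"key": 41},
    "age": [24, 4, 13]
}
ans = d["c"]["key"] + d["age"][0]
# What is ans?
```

Trace (tracking ans):
d = {'c': {'key': 41}, 'age': [24, 4, 13]}  # -> d = {'c': {'key': 41}, 'age': [24, 4, 13]}
ans = d['c']['key'] + d['age'][0]  # -> ans = 65

Answer: 65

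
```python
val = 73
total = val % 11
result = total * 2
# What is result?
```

Trace (tracking result):
val = 73  # -> val = 73
total = val % 11  # -> total = 7
result = total * 2  # -> result = 14

Answer: 14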